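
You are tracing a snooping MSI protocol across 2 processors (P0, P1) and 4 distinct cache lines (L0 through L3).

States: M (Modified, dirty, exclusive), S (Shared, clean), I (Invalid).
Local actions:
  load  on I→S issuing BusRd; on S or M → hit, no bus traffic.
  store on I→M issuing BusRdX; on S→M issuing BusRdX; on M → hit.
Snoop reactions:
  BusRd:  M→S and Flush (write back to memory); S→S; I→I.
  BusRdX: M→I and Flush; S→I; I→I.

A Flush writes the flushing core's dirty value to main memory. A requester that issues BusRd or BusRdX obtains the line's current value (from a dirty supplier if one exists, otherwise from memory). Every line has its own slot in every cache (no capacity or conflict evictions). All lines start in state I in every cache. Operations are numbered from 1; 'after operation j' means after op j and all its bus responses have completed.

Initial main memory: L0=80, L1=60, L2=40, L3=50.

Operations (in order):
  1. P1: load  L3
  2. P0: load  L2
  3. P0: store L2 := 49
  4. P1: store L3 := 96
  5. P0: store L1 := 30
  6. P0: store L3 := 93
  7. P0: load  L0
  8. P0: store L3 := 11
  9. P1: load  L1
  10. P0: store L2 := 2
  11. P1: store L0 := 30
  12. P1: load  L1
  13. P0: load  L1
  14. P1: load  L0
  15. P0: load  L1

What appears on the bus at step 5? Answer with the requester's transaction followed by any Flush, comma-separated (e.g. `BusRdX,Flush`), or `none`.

1. P1: load  L3  bus=[BusRd]  L3: P0=I P1=S  mem[L3]=50
2. P0: load  L2  bus=[BusRd]  L2: P0=S P1=I  mem[L2]=40
3. P0: store L2 := 49  bus=[BusRdX]  L2: P0=M P1=I  mem[L2]=40
4. P1: store L3 := 96  bus=[BusRdX]  L3: P0=I P1=M  mem[L3]=50
5. P0: store L1 := 30  bus=[BusRdX]  L1: P0=M P1=I  mem[L1]=60
6. P0: store L3 := 93  bus=[BusRdX,Flush]  L3: P0=M P1=I  mem[L3]=96
7. P0: load  L0  bus=[BusRd]  L0: P0=S P1=I  mem[L0]=80
8. P0: store L3 := 11  bus=[-]  L3: P0=M P1=I  mem[L3]=96
9. P1: load  L1  bus=[BusRd,Flush]  L1: P0=S P1=S  mem[L1]=30
10. P0: store L2 := 2  bus=[-]  L2: P0=M P1=I  mem[L2]=40
11. P1: store L0 := 30  bus=[BusRdX]  L0: P0=I P1=M  mem[L0]=80
12. P1: load  L1  bus=[-]  L1: P0=S P1=S  mem[L1]=30
13. P0: load  L1  bus=[-]  L1: P0=S P1=S  mem[L1]=30
14. P1: load  L0  bus=[-]  L0: P0=I P1=M  mem[L0]=80
15. P0: load  L1  bus=[-]  L1: P0=S P1=S  mem[L1]=30

bus = BusRdX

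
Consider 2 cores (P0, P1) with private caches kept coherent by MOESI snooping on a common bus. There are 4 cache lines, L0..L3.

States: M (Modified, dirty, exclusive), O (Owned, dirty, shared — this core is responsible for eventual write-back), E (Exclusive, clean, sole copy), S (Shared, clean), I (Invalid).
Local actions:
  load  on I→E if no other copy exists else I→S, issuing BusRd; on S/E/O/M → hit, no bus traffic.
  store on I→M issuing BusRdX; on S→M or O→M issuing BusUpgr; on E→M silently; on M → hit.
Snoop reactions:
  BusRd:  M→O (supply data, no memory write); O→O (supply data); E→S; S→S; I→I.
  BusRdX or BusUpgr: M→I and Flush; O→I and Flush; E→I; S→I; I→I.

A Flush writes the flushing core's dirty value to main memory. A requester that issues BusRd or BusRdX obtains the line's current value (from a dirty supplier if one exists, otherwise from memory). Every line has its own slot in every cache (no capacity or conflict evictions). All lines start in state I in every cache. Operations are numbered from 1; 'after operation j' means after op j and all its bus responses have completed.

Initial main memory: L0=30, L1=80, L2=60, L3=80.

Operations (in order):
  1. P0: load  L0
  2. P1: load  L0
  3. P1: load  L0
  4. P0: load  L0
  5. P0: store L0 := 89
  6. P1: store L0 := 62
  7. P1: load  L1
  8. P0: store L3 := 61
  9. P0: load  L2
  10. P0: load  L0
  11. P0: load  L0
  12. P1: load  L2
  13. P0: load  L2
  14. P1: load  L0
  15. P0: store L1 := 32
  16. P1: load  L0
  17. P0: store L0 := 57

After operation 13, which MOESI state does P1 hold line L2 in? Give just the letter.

state = S

  op1 P0: load  L0 → E/I on L0; bus BusRd; mem=30
  op2 P1: load  L0 → S/S on L0; bus BusRd; mem=30
  op3 P1: load  L0 → S/S on L0; bus (none); mem=30
  op4 P0: load  L0 → S/S on L0; bus (none); mem=30
  op5 P0: store L0 := 89 → M/I on L0; bus BusUpgr; mem=30
  op6 P1: store L0 := 62 → I/M on L0; bus BusRdX Flush; mem=89
  op7 P1: load  L1 → I/E on L1; bus BusRd; mem=80
  op8 P0: store L3 := 61 → M/I on L3; bus BusRdX; mem=80
  op9 P0: load  L2 → E/I on L2; bus BusRd; mem=60
  op10 P0: load  L0 → S/O on L0; bus BusRd; mem=89
  op11 P0: load  L0 → S/O on L0; bus (none); mem=89
  op12 P1: load  L2 → S/S on L2; bus BusRd; mem=60
  op13 P0: load  L2 → S/S on L2; bus (none); mem=60
  op14 P1: load  L0 → S/O on L0; bus (none); mem=89
  op15 P0: store L1 := 32 → M/I on L1; bus BusRdX; mem=80
  op16 P1: load  L0 → S/O on L0; bus (none); mem=89
  op17 P0: store L0 := 57 → M/I on L0; bus BusUpgr Flush; mem=62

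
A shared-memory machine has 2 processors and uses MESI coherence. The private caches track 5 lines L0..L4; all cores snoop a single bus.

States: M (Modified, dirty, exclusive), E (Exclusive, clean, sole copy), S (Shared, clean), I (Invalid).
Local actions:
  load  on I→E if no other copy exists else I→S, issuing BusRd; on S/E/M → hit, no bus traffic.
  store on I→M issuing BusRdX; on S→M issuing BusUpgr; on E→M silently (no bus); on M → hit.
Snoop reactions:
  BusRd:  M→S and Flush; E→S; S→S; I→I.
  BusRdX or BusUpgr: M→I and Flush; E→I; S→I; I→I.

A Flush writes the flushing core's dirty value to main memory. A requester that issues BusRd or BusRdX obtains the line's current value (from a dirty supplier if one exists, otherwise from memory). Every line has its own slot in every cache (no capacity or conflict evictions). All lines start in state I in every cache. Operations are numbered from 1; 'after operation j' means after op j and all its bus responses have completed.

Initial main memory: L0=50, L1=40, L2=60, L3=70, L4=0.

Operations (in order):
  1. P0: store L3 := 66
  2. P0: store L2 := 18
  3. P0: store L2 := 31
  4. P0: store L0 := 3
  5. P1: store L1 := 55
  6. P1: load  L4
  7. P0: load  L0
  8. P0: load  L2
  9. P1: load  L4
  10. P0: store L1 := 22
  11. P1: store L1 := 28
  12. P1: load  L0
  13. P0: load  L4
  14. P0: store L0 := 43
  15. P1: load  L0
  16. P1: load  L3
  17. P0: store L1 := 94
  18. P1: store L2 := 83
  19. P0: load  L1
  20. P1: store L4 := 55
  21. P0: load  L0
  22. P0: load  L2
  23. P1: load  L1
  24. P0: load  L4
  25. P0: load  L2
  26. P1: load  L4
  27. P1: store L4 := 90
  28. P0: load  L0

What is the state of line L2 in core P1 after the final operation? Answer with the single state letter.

state = S

1. P0: store L3 := 66  bus=[BusRdX]  L3: P0=M P1=I  mem[L3]=70
2. P0: store L2 := 18  bus=[BusRdX]  L2: P0=M P1=I  mem[L2]=60
3. P0: store L2 := 31  bus=[-]  L2: P0=M P1=I  mem[L2]=60
4. P0: store L0 := 3  bus=[BusRdX]  L0: P0=M P1=I  mem[L0]=50
5. P1: store L1 := 55  bus=[BusRdX]  L1: P0=I P1=M  mem[L1]=40
6. P1: load  L4  bus=[BusRd]  L4: P0=I P1=E  mem[L4]=0
7. P0: load  L0  bus=[-]  L0: P0=M P1=I  mem[L0]=50
8. P0: load  L2  bus=[-]  L2: P0=M P1=I  mem[L2]=60
9. P1: load  L4  bus=[-]  L4: P0=I P1=E  mem[L4]=0
10. P0: store L1 := 22  bus=[BusRdX,Flush]  L1: P0=M P1=I  mem[L1]=55
11. P1: store L1 := 28  bus=[BusRdX,Flush]  L1: P0=I P1=M  mem[L1]=22
12. P1: load  L0  bus=[BusRd,Flush]  L0: P0=S P1=S  mem[L0]=3
13. P0: load  L4  bus=[BusRd]  L4: P0=S P1=S  mem[L4]=0
14. P0: store L0 := 43  bus=[BusUpgr]  L0: P0=M P1=I  mem[L0]=3
15. P1: load  L0  bus=[BusRd,Flush]  L0: P0=S P1=S  mem[L0]=43
16. P1: load  L3  bus=[BusRd,Flush]  L3: P0=S P1=S  mem[L3]=66
17. P0: store L1 := 94  bus=[BusRdX,Flush]  L1: P0=M P1=I  mem[L1]=28
18. P1: store L2 := 83  bus=[BusRdX,Flush]  L2: P0=I P1=M  mem[L2]=31
19. P0: load  L1  bus=[-]  L1: P0=M P1=I  mem[L1]=28
20. P1: store L4 := 55  bus=[BusUpgr]  L4: P0=I P1=M  mem[L4]=0
21. P0: load  L0  bus=[-]  L0: P0=S P1=S  mem[L0]=43
22. P0: load  L2  bus=[BusRd,Flush]  L2: P0=S P1=S  mem[L2]=83
23. P1: load  L1  bus=[BusRd,Flush]  L1: P0=S P1=S  mem[L1]=94
24. P0: load  L4  bus=[BusRd,Flush]  L4: P0=S P1=S  mem[L4]=55
25. P0: load  L2  bus=[-]  L2: P0=S P1=S  mem[L2]=83
26. P1: load  L4  bus=[-]  L4: P0=S P1=S  mem[L4]=55
27. P1: store L4 := 90  bus=[BusUpgr]  L4: P0=I P1=M  mem[L4]=55
28. P0: load  L0  bus=[-]  L0: P0=S P1=S  mem[L0]=43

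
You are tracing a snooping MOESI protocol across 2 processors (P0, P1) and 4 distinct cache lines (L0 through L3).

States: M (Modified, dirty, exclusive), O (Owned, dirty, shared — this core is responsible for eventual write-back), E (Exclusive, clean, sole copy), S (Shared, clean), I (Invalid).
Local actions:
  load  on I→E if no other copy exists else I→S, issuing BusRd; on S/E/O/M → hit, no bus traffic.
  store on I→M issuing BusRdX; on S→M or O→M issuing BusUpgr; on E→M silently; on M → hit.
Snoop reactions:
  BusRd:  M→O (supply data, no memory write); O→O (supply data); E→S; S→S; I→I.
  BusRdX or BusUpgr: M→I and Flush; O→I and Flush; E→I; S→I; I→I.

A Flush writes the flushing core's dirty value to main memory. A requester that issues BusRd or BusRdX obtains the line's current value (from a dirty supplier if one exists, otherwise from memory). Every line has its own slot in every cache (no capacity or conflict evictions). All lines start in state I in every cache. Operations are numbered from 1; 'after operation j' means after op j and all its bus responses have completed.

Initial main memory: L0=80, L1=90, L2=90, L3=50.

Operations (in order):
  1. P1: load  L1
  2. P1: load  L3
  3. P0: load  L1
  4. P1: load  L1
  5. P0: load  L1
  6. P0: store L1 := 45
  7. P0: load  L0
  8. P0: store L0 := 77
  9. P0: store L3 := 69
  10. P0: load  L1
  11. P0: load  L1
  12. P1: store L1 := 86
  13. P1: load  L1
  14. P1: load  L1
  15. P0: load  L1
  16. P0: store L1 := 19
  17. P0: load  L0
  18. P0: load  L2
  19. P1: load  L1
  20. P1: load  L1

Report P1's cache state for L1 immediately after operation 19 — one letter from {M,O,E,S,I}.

state = S

step 1: P1: load  L1  ⟶  IE  (L1)  txn=BusRd  M[L1]=90
step 2: P1: load  L3  ⟶  IE  (L3)  txn=BusRd  M[L3]=50
step 3: P0: load  L1  ⟶  SS  (L1)  txn=BusRd  M[L1]=90
step 4: P1: load  L1  ⟶  SS  (L1)  txn=∅  M[L1]=90
step 5: P0: load  L1  ⟶  SS  (L1)  txn=∅  M[L1]=90
step 6: P0: store L1 := 45  ⟶  MI  (L1)  txn=BusUpgr  M[L1]=90
step 7: P0: load  L0  ⟶  EI  (L0)  txn=BusRd  M[L0]=80
step 8: P0: store L0 := 77  ⟶  MI  (L0)  txn=∅  M[L0]=80
step 9: P0: store L3 := 69  ⟶  MI  (L3)  txn=BusRdX  M[L3]=50
step 10: P0: load  L1  ⟶  MI  (L1)  txn=∅  M[L1]=90
step 11: P0: load  L1  ⟶  MI  (L1)  txn=∅  M[L1]=90
step 12: P1: store L1 := 86  ⟶  IM  (L1)  txn=BusRdX+Flush  M[L1]=45
step 13: P1: load  L1  ⟶  IM  (L1)  txn=∅  M[L1]=45
step 14: P1: load  L1  ⟶  IM  (L1)  txn=∅  M[L1]=45
step 15: P0: load  L1  ⟶  SO  (L1)  txn=BusRd  M[L1]=45
step 16: P0: store L1 := 19  ⟶  MI  (L1)  txn=BusUpgr+Flush  M[L1]=86
step 17: P0: load  L0  ⟶  MI  (L0)  txn=∅  M[L0]=80
step 18: P0: load  L2  ⟶  EI  (L2)  txn=BusRd  M[L2]=90
step 19: P1: load  L1  ⟶  OS  (L1)  txn=BusRd  M[L1]=86
step 20: P1: load  L1  ⟶  OS  (L1)  txn=∅  M[L1]=86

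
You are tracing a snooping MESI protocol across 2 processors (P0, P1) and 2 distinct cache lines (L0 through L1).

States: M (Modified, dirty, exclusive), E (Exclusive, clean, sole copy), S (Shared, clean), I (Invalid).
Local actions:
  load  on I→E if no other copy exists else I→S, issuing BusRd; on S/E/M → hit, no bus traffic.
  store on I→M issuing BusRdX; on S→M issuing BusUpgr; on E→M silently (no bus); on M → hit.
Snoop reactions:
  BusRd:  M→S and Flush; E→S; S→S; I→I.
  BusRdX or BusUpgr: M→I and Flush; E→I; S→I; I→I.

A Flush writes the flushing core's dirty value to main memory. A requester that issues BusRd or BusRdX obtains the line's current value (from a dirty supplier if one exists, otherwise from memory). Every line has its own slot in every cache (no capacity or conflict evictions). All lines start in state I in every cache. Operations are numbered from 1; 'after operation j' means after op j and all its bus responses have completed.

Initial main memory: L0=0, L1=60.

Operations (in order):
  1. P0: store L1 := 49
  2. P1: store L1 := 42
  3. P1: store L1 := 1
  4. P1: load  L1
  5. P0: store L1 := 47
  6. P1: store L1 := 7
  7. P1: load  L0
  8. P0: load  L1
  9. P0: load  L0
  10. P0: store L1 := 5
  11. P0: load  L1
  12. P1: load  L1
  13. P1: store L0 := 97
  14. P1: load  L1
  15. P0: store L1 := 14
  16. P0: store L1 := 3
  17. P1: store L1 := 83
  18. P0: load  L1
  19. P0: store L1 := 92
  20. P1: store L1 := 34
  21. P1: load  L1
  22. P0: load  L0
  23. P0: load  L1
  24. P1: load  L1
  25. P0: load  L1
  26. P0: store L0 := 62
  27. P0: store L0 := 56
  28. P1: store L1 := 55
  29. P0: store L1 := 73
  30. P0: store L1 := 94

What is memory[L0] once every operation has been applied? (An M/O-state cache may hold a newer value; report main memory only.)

step 1: P0: store L1 := 49  ⟶  MI  (L1)  txn=BusRdX  M[L1]=60
step 2: P1: store L1 := 42  ⟶  IM  (L1)  txn=BusRdX+Flush  M[L1]=49
step 3: P1: store L1 := 1  ⟶  IM  (L1)  txn=∅  M[L1]=49
step 4: P1: load  L1  ⟶  IM  (L1)  txn=∅  M[L1]=49
step 5: P0: store L1 := 47  ⟶  MI  (L1)  txn=BusRdX+Flush  M[L1]=1
step 6: P1: store L1 := 7  ⟶  IM  (L1)  txn=BusRdX+Flush  M[L1]=47
step 7: P1: load  L0  ⟶  IE  (L0)  txn=BusRd  M[L0]=0
step 8: P0: load  L1  ⟶  SS  (L1)  txn=BusRd+Flush  M[L1]=7
step 9: P0: load  L0  ⟶  SS  (L0)  txn=BusRd  M[L0]=0
step 10: P0: store L1 := 5  ⟶  MI  (L1)  txn=BusUpgr  M[L1]=7
step 11: P0: load  L1  ⟶  MI  (L1)  txn=∅  M[L1]=7
step 12: P1: load  L1  ⟶  SS  (L1)  txn=BusRd+Flush  M[L1]=5
step 13: P1: store L0 := 97  ⟶  IM  (L0)  txn=BusUpgr  M[L0]=0
step 14: P1: load  L1  ⟶  SS  (L1)  txn=∅  M[L1]=5
step 15: P0: store L1 := 14  ⟶  MI  (L1)  txn=BusUpgr  M[L1]=5
step 16: P0: store L1 := 3  ⟶  MI  (L1)  txn=∅  M[L1]=5
step 17: P1: store L1 := 83  ⟶  IM  (L1)  txn=BusRdX+Flush  M[L1]=3
step 18: P0: load  L1  ⟶  SS  (L1)  txn=BusRd+Flush  M[L1]=83
step 19: P0: store L1 := 92  ⟶  MI  (L1)  txn=BusUpgr  M[L1]=83
step 20: P1: store L1 := 34  ⟶  IM  (L1)  txn=BusRdX+Flush  M[L1]=92
step 21: P1: load  L1  ⟶  IM  (L1)  txn=∅  M[L1]=92
step 22: P0: load  L0  ⟶  SS  (L0)  txn=BusRd+Flush  M[L0]=97
step 23: P0: load  L1  ⟶  SS  (L1)  txn=BusRd+Flush  M[L1]=34
step 24: P1: load  L1  ⟶  SS  (L1)  txn=∅  M[L1]=34
step 25: P0: load  L1  ⟶  SS  (L1)  txn=∅  M[L1]=34
step 26: P0: store L0 := 62  ⟶  MI  (L0)  txn=BusUpgr  M[L0]=97
step 27: P0: store L0 := 56  ⟶  MI  (L0)  txn=∅  M[L0]=97
step 28: P1: store L1 := 55  ⟶  IM  (L1)  txn=BusUpgr  M[L1]=34
step 29: P0: store L1 := 73  ⟶  MI  (L1)  txn=BusRdX+Flush  M[L1]=55
step 30: P0: store L1 := 94  ⟶  MI  (L1)  txn=∅  M[L1]=55

memory[L0] = 97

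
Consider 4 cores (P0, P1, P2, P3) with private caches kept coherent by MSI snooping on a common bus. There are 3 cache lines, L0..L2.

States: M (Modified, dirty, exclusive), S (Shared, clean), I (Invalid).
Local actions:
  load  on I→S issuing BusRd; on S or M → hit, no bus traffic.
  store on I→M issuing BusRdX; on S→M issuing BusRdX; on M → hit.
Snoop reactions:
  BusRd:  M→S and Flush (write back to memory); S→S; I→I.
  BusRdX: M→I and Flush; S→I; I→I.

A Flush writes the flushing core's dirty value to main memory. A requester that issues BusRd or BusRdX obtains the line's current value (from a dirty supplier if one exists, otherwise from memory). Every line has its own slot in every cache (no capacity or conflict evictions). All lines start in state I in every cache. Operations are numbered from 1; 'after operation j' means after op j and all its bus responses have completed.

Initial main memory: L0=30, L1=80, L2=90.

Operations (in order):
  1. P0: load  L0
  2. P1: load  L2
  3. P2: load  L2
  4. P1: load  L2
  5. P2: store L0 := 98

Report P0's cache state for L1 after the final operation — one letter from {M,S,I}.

state = I

step 1: P0: load  L0  ⟶  SIII  (L0)  txn=BusRd  M[L0]=30
step 2: P1: load  L2  ⟶  ISII  (L2)  txn=BusRd  M[L2]=90
step 3: P2: load  L2  ⟶  ISSI  (L2)  txn=BusRd  M[L2]=90
step 4: P1: load  L2  ⟶  ISSI  (L2)  txn=∅  M[L2]=90
step 5: P2: store L0 := 98  ⟶  IIMI  (L0)  txn=BusRdX  M[L0]=30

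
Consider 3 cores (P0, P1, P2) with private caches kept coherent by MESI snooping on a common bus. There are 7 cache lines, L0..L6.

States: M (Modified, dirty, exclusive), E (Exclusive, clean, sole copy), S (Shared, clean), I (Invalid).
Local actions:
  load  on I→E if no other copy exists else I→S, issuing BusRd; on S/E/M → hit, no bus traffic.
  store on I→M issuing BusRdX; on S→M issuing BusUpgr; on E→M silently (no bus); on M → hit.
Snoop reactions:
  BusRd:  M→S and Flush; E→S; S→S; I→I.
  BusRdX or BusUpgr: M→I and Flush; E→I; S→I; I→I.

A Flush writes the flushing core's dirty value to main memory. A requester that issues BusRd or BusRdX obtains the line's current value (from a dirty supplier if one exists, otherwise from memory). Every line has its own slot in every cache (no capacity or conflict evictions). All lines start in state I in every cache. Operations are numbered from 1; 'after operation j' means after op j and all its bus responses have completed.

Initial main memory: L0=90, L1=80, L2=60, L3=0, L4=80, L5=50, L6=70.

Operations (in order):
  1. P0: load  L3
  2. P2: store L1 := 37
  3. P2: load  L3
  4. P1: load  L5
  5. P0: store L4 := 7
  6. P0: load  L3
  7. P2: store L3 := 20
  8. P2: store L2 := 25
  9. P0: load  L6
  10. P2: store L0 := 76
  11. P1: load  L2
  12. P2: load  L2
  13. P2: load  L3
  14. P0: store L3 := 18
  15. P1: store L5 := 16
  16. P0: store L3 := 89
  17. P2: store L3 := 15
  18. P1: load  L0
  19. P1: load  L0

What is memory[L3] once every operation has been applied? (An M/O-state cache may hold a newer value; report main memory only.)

memory[L3] = 89

[1] P0: load  L3 | P0:E(0), P1:I, P2:I | bus: BusRd
[2] P2: store L1 := 37 | P0:I, P1:I, P2:M(37) | bus: BusRdX
[3] P2: load  L3 | P0:S(0), P1:I, P2:S(0) | bus: BusRd
[4] P1: load  L5 | P0:I, P1:E(50), P2:I | bus: BusRd
[5] P0: store L4 := 7 | P0:M(7), P1:I, P2:I | bus: BusRdX
[6] P0: load  L3 | P0:S(0), P1:I, P2:S(0) | bus: none
[7] P2: store L3 := 20 | P0:I, P1:I, P2:M(20) | bus: BusUpgr
[8] P2: store L2 := 25 | P0:I, P1:I, P2:M(25) | bus: BusRdX
[9] P0: load  L6 | P0:E(70), P1:I, P2:I | bus: BusRd
[10] P2: store L0 := 76 | P0:I, P1:I, P2:M(76) | bus: BusRdX
[11] P1: load  L2 | P0:I, P1:S(25), P2:S(25) | bus: BusRd,Flush
[12] P2: load  L2 | P0:I, P1:S(25), P2:S(25) | bus: none
[13] P2: load  L3 | P0:I, P1:I, P2:M(20) | bus: none
[14] P0: store L3 := 18 | P0:M(18), P1:I, P2:I | bus: BusRdX,Flush
[15] P1: store L5 := 16 | P0:I, P1:M(16), P2:I | bus: none
[16] P0: store L3 := 89 | P0:M(89), P1:I, P2:I | bus: none
[17] P2: store L3 := 15 | P0:I, P1:I, P2:M(15) | bus: BusRdX,Flush
[18] P1: load  L0 | P0:I, P1:S(76), P2:S(76) | bus: BusRd,Flush
[19] P1: load  L0 | P0:I, P1:S(76), P2:S(76) | bus: none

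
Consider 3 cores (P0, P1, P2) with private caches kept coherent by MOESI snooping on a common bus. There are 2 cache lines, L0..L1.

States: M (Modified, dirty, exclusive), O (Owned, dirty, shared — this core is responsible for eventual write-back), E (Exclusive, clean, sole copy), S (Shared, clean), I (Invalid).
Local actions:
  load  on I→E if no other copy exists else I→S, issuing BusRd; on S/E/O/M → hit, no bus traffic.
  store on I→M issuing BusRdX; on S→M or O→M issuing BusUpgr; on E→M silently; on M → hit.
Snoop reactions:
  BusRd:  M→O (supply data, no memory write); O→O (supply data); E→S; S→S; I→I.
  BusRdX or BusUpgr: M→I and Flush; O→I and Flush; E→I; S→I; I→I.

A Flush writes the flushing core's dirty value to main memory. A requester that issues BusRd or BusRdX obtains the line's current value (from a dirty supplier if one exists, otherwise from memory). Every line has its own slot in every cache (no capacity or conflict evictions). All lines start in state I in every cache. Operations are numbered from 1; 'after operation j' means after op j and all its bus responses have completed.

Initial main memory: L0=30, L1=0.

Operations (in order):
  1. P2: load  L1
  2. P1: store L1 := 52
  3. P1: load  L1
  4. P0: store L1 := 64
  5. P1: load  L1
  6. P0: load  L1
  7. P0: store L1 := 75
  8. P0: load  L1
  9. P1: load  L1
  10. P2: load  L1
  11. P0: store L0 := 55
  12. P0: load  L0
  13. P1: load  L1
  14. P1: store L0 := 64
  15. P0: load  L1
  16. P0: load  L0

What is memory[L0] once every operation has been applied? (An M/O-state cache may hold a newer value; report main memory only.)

step 1: P2: load  L1  ⟶  IIE  (L1)  txn=BusRd  M[L1]=0
step 2: P1: store L1 := 52  ⟶  IMI  (L1)  txn=BusRdX  M[L1]=0
step 3: P1: load  L1  ⟶  IMI  (L1)  txn=∅  M[L1]=0
step 4: P0: store L1 := 64  ⟶  MII  (L1)  txn=BusRdX+Flush  M[L1]=52
step 5: P1: load  L1  ⟶  OSI  (L1)  txn=BusRd  M[L1]=52
step 6: P0: load  L1  ⟶  OSI  (L1)  txn=∅  M[L1]=52
step 7: P0: store L1 := 75  ⟶  MII  (L1)  txn=BusUpgr  M[L1]=52
step 8: P0: load  L1  ⟶  MII  (L1)  txn=∅  M[L1]=52
step 9: P1: load  L1  ⟶  OSI  (L1)  txn=BusRd  M[L1]=52
step 10: P2: load  L1  ⟶  OSS  (L1)  txn=BusRd  M[L1]=52
step 11: P0: store L0 := 55  ⟶  MII  (L0)  txn=BusRdX  M[L0]=30
step 12: P0: load  L0  ⟶  MII  (L0)  txn=∅  M[L0]=30
step 13: P1: load  L1  ⟶  OSS  (L1)  txn=∅  M[L1]=52
step 14: P1: store L0 := 64  ⟶  IMI  (L0)  txn=BusRdX+Flush  M[L0]=55
step 15: P0: load  L1  ⟶  OSS  (L1)  txn=∅  M[L1]=52
step 16: P0: load  L0  ⟶  SOI  (L0)  txn=BusRd  M[L0]=55

memory[L0] = 55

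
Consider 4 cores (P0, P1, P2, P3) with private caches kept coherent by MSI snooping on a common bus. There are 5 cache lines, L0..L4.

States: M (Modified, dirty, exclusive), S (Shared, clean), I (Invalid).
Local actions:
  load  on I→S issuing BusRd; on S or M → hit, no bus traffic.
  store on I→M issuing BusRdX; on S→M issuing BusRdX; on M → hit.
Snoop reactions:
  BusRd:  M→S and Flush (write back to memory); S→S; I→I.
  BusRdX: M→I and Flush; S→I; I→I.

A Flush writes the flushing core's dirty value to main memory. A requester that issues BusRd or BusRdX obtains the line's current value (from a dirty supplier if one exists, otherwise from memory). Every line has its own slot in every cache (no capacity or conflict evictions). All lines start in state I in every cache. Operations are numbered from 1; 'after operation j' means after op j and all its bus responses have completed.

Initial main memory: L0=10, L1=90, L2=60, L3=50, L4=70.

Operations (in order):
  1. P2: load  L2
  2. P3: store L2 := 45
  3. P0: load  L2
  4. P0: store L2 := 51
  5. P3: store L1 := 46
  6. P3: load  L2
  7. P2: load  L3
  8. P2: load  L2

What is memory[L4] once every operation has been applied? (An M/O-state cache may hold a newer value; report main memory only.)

memory[L4] = 70

1. P2: load  L2  bus=[BusRd]  L2: P0=I P1=I P2=S P3=I  mem[L2]=60
2. P3: store L2 := 45  bus=[BusRdX]  L2: P0=I P1=I P2=I P3=M  mem[L2]=60
3. P0: load  L2  bus=[BusRd,Flush]  L2: P0=S P1=I P2=I P3=S  mem[L2]=45
4. P0: store L2 := 51  bus=[BusRdX]  L2: P0=M P1=I P2=I P3=I  mem[L2]=45
5. P3: store L1 := 46  bus=[BusRdX]  L1: P0=I P1=I P2=I P3=M  mem[L1]=90
6. P3: load  L2  bus=[BusRd,Flush]  L2: P0=S P1=I P2=I P3=S  mem[L2]=51
7. P2: load  L3  bus=[BusRd]  L3: P0=I P1=I P2=S P3=I  mem[L3]=50
8. P2: load  L2  bus=[BusRd]  L2: P0=S P1=I P2=S P3=S  mem[L2]=51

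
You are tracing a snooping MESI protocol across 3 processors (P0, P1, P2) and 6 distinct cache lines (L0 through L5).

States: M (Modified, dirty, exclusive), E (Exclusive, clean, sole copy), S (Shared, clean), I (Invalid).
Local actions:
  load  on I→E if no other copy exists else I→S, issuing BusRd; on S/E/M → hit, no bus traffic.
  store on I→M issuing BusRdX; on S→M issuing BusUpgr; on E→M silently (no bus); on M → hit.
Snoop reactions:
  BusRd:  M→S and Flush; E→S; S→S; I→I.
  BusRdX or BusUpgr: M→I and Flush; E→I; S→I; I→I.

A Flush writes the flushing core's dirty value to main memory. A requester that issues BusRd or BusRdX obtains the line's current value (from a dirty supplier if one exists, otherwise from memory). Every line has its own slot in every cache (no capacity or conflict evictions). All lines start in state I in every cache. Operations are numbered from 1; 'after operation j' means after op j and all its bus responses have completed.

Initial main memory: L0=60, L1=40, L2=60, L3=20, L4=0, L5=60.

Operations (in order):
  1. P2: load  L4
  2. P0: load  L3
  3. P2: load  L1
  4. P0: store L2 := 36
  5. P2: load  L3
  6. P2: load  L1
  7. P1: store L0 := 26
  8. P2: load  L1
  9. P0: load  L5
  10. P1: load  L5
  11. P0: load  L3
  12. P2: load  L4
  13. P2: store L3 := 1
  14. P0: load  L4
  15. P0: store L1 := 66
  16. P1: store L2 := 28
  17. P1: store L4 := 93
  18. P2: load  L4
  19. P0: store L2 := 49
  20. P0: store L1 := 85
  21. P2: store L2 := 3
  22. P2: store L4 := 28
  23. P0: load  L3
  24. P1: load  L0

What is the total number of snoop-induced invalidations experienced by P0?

invalidations = 4

1. P2: load  L4  bus=[BusRd]  L4: P0=I P1=I P2=E  mem[L4]=0
2. P0: load  L3  bus=[BusRd]  L3: P0=E P1=I P2=I  mem[L3]=20
3. P2: load  L1  bus=[BusRd]  L1: P0=I P1=I P2=E  mem[L1]=40
4. P0: store L2 := 36  bus=[BusRdX]  L2: P0=M P1=I P2=I  mem[L2]=60
5. P2: load  L3  bus=[BusRd]  L3: P0=S P1=I P2=S  mem[L3]=20
6. P2: load  L1  bus=[-]  L1: P0=I P1=I P2=E  mem[L1]=40
7. P1: store L0 := 26  bus=[BusRdX]  L0: P0=I P1=M P2=I  mem[L0]=60
8. P2: load  L1  bus=[-]  L1: P0=I P1=I P2=E  mem[L1]=40
9. P0: load  L5  bus=[BusRd]  L5: P0=E P1=I P2=I  mem[L5]=60
10. P1: load  L5  bus=[BusRd]  L5: P0=S P1=S P2=I  mem[L5]=60
11. P0: load  L3  bus=[-]  L3: P0=S P1=I P2=S  mem[L3]=20
12. P2: load  L4  bus=[-]  L4: P0=I P1=I P2=E  mem[L4]=0
13. P2: store L3 := 1  bus=[BusUpgr]  L3: P0=I P1=I P2=M  mem[L3]=20
14. P0: load  L4  bus=[BusRd]  L4: P0=S P1=I P2=S  mem[L4]=0
15. P0: store L1 := 66  bus=[BusRdX]  L1: P0=M P1=I P2=I  mem[L1]=40
16. P1: store L2 := 28  bus=[BusRdX,Flush]  L2: P0=I P1=M P2=I  mem[L2]=36
17. P1: store L4 := 93  bus=[BusRdX]  L4: P0=I P1=M P2=I  mem[L4]=0
18. P2: load  L4  bus=[BusRd,Flush]  L4: P0=I P1=S P2=S  mem[L4]=93
19. P0: store L2 := 49  bus=[BusRdX,Flush]  L2: P0=M P1=I P2=I  mem[L2]=28
20. P0: store L1 := 85  bus=[-]  L1: P0=M P1=I P2=I  mem[L1]=40
21. P2: store L2 := 3  bus=[BusRdX,Flush]  L2: P0=I P1=I P2=M  mem[L2]=49
22. P2: store L4 := 28  bus=[BusUpgr]  L4: P0=I P1=I P2=M  mem[L4]=93
23. P0: load  L3  bus=[BusRd,Flush]  L3: P0=S P1=I P2=S  mem[L3]=1
24. P1: load  L0  bus=[-]  L0: P0=I P1=M P2=I  mem[L0]=60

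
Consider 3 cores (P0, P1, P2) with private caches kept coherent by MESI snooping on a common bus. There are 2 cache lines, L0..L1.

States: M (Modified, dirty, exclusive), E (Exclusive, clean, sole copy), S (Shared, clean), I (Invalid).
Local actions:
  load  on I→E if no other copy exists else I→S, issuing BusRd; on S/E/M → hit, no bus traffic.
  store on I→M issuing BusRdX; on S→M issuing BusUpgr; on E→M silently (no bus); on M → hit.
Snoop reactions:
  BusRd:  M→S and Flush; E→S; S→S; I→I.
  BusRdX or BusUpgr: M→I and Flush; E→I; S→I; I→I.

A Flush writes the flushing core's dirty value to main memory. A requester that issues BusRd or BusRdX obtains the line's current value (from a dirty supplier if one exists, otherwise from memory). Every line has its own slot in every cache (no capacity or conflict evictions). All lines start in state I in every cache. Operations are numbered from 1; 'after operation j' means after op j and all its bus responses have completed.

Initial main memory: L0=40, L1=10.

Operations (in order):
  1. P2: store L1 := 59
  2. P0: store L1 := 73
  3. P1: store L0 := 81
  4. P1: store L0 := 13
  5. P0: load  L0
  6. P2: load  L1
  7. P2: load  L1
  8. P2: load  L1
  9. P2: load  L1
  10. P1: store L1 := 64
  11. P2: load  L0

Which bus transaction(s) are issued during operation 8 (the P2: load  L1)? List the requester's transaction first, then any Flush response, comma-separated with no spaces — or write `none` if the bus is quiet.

  op1 P2: store L1 := 59 → I/I/M on L1; bus BusRdX; mem=10
  op2 P0: store L1 := 73 → M/I/I on L1; bus BusRdX Flush; mem=59
  op3 P1: store L0 := 81 → I/M/I on L0; bus BusRdX; mem=40
  op4 P1: store L0 := 13 → I/M/I on L0; bus (none); mem=40
  op5 P0: load  L0 → S/S/I on L0; bus BusRd Flush; mem=13
  op6 P2: load  L1 → S/I/S on L1; bus BusRd Flush; mem=73
  op7 P2: load  L1 → S/I/S on L1; bus (none); mem=73
  op8 P2: load  L1 → S/I/S on L1; bus (none); mem=73
  op9 P2: load  L1 → S/I/S on L1; bus (none); mem=73
  op10 P1: store L1 := 64 → I/M/I on L1; bus BusRdX; mem=73
  op11 P2: load  L0 → S/S/S on L0; bus BusRd; mem=13

bus = none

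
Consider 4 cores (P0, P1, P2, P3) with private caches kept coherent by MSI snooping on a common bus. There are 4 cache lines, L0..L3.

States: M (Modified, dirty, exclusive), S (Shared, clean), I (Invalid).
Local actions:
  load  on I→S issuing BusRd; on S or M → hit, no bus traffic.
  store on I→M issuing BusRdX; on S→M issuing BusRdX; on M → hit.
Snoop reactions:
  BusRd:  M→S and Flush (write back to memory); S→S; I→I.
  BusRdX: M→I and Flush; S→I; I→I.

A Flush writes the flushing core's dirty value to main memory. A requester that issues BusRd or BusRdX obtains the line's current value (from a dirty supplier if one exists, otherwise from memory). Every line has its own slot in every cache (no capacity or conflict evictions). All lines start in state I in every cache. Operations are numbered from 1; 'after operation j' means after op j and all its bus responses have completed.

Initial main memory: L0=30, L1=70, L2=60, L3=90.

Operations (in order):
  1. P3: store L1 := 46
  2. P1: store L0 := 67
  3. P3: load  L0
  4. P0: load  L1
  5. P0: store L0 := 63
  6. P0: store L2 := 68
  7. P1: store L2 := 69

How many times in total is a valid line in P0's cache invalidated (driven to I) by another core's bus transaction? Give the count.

invalidations = 1

  op1 P3: store L1 := 46 → I/I/I/M on L1; bus BusRdX; mem=70
  op2 P1: store L0 := 67 → I/M/I/I on L0; bus BusRdX; mem=30
  op3 P3: load  L0 → I/S/I/S on L0; bus BusRd Flush; mem=67
  op4 P0: load  L1 → S/I/I/S on L1; bus BusRd Flush; mem=46
  op5 P0: store L0 := 63 → M/I/I/I on L0; bus BusRdX; mem=67
  op6 P0: store L2 := 68 → M/I/I/I on L2; bus BusRdX; mem=60
  op7 P1: store L2 := 69 → I/M/I/I on L2; bus BusRdX Flush; mem=68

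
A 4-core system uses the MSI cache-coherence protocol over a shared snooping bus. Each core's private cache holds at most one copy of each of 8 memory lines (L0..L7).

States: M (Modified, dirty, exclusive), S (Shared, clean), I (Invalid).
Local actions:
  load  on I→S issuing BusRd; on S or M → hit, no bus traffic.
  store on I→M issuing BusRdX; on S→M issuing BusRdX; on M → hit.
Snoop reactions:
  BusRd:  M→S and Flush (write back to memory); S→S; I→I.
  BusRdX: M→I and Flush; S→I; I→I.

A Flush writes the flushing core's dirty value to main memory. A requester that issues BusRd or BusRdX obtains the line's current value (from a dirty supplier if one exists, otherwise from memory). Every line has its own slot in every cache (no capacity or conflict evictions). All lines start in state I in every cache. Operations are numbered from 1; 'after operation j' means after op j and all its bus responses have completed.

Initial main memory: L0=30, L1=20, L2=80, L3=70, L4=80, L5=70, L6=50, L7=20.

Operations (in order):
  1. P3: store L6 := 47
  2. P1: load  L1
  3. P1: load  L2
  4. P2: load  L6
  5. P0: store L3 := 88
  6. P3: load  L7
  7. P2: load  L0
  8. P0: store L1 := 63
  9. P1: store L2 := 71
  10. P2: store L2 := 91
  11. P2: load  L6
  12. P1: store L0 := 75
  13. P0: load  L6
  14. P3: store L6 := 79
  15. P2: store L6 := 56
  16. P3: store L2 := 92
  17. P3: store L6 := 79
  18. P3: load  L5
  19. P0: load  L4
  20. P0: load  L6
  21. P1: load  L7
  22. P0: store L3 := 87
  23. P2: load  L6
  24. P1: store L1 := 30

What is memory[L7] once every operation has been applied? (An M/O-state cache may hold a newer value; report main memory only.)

memory[L7] = 20

1. P3: store L6 := 47  bus=[BusRdX]  L6: P0=I P1=I P2=I P3=M  mem[L6]=50
2. P1: load  L1  bus=[BusRd]  L1: P0=I P1=S P2=I P3=I  mem[L1]=20
3. P1: load  L2  bus=[BusRd]  L2: P0=I P1=S P2=I P3=I  mem[L2]=80
4. P2: load  L6  bus=[BusRd,Flush]  L6: P0=I P1=I P2=S P3=S  mem[L6]=47
5. P0: store L3 := 88  bus=[BusRdX]  L3: P0=M P1=I P2=I P3=I  mem[L3]=70
6. P3: load  L7  bus=[BusRd]  L7: P0=I P1=I P2=I P3=S  mem[L7]=20
7. P2: load  L0  bus=[BusRd]  L0: P0=I P1=I P2=S P3=I  mem[L0]=30
8. P0: store L1 := 63  bus=[BusRdX]  L1: P0=M P1=I P2=I P3=I  mem[L1]=20
9. P1: store L2 := 71  bus=[BusRdX]  L2: P0=I P1=M P2=I P3=I  mem[L2]=80
10. P2: store L2 := 91  bus=[BusRdX,Flush]  L2: P0=I P1=I P2=M P3=I  mem[L2]=71
11. P2: load  L6  bus=[-]  L6: P0=I P1=I P2=S P3=S  mem[L6]=47
12. P1: store L0 := 75  bus=[BusRdX]  L0: P0=I P1=M P2=I P3=I  mem[L0]=30
13. P0: load  L6  bus=[BusRd]  L6: P0=S P1=I P2=S P3=S  mem[L6]=47
14. P3: store L6 := 79  bus=[BusRdX]  L6: P0=I P1=I P2=I P3=M  mem[L6]=47
15. P2: store L6 := 56  bus=[BusRdX,Flush]  L6: P0=I P1=I P2=M P3=I  mem[L6]=79
16. P3: store L2 := 92  bus=[BusRdX,Flush]  L2: P0=I P1=I P2=I P3=M  mem[L2]=91
17. P3: store L6 := 79  bus=[BusRdX,Flush]  L6: P0=I P1=I P2=I P3=M  mem[L6]=56
18. P3: load  L5  bus=[BusRd]  L5: P0=I P1=I P2=I P3=S  mem[L5]=70
19. P0: load  L4  bus=[BusRd]  L4: P0=S P1=I P2=I P3=I  mem[L4]=80
20. P0: load  L6  bus=[BusRd,Flush]  L6: P0=S P1=I P2=I P3=S  mem[L6]=79
21. P1: load  L7  bus=[BusRd]  L7: P0=I P1=S P2=I P3=S  mem[L7]=20
22. P0: store L3 := 87  bus=[-]  L3: P0=M P1=I P2=I P3=I  mem[L3]=70
23. P2: load  L6  bus=[BusRd]  L6: P0=S P1=I P2=S P3=S  mem[L6]=79
24. P1: store L1 := 30  bus=[BusRdX,Flush]  L1: P0=I P1=M P2=I P3=I  mem[L1]=63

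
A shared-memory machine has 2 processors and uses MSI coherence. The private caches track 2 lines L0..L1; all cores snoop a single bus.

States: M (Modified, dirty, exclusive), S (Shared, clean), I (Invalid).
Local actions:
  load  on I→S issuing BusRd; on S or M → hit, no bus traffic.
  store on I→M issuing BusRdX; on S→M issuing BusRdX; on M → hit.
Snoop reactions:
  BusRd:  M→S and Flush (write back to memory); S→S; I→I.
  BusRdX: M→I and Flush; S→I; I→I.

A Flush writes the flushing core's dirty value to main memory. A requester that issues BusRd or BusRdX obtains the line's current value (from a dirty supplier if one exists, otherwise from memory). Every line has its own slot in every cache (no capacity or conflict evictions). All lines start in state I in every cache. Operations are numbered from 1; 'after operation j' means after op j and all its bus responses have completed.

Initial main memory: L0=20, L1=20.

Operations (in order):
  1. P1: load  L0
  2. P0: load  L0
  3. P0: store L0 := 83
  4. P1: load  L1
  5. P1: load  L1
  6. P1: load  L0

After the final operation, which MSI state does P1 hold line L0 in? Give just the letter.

  op1 P1: load  L0 → I/S on L0; bus BusRd; mem=20
  op2 P0: load  L0 → S/S on L0; bus BusRd; mem=20
  op3 P0: store L0 := 83 → M/I on L0; bus BusRdX; mem=20
  op4 P1: load  L1 → I/S on L1; bus BusRd; mem=20
  op5 P1: load  L1 → I/S on L1; bus (none); mem=20
  op6 P1: load  L0 → S/S on L0; bus BusRd Flush; mem=83

state = S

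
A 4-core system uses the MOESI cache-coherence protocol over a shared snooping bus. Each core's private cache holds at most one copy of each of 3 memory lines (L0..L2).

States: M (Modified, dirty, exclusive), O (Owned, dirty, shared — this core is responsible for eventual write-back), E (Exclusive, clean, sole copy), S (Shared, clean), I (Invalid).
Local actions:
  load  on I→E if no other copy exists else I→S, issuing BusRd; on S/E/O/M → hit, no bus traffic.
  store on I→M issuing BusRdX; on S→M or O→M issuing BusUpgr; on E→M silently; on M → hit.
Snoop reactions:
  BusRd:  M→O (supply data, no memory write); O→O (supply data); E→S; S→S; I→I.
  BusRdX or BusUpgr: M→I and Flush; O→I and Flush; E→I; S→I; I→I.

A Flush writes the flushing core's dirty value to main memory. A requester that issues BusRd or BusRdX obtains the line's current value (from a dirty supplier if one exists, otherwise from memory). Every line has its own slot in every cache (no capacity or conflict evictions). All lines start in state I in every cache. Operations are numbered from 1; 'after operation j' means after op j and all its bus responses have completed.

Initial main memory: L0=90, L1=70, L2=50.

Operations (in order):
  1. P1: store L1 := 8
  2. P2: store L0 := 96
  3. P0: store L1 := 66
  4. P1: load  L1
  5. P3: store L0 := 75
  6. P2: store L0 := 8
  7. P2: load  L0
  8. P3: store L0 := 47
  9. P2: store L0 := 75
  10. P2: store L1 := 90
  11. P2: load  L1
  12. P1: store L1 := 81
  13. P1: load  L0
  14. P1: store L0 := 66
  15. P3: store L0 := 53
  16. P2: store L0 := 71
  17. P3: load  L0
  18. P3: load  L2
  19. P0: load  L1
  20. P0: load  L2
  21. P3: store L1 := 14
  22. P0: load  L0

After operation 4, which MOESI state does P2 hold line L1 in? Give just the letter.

state = I

  op1 P1: store L1 := 8 → I/M/I/I on L1; bus BusRdX; mem=70
  op2 P2: store L0 := 96 → I/I/M/I on L0; bus BusRdX; mem=90
  op3 P0: store L1 := 66 → M/I/I/I on L1; bus BusRdX Flush; mem=8
  op4 P1: load  L1 → O/S/I/I on L1; bus BusRd; mem=8
  op5 P3: store L0 := 75 → I/I/I/M on L0; bus BusRdX Flush; mem=96
  op6 P2: store L0 := 8 → I/I/M/I on L0; bus BusRdX Flush; mem=75
  op7 P2: load  L0 → I/I/M/I on L0; bus (none); mem=75
  op8 P3: store L0 := 47 → I/I/I/M on L0; bus BusRdX Flush; mem=8
  op9 P2: store L0 := 75 → I/I/M/I on L0; bus BusRdX Flush; mem=47
  op10 P2: store L1 := 90 → I/I/M/I on L1; bus BusRdX Flush; mem=66
  op11 P2: load  L1 → I/I/M/I on L1; bus (none); mem=66
  op12 P1: store L1 := 81 → I/M/I/I on L1; bus BusRdX Flush; mem=90
  op13 P1: load  L0 → I/S/O/I on L0; bus BusRd; mem=47
  op14 P1: store L0 := 66 → I/M/I/I on L0; bus BusUpgr Flush; mem=75
  op15 P3: store L0 := 53 → I/I/I/M on L0; bus BusRdX Flush; mem=66
  op16 P2: store L0 := 71 → I/I/M/I on L0; bus BusRdX Flush; mem=53
  op17 P3: load  L0 → I/I/O/S on L0; bus BusRd; mem=53
  op18 P3: load  L2 → I/I/I/E on L2; bus BusRd; mem=50
  op19 P0: load  L1 → S/O/I/I on L1; bus BusRd; mem=90
  op20 P0: load  L2 → S/I/I/S on L2; bus BusRd; mem=50
  op21 P3: store L1 := 14 → I/I/I/M on L1; bus BusRdX Flush; mem=81
  op22 P0: load  L0 → S/I/O/S on L0; bus BusRd; mem=53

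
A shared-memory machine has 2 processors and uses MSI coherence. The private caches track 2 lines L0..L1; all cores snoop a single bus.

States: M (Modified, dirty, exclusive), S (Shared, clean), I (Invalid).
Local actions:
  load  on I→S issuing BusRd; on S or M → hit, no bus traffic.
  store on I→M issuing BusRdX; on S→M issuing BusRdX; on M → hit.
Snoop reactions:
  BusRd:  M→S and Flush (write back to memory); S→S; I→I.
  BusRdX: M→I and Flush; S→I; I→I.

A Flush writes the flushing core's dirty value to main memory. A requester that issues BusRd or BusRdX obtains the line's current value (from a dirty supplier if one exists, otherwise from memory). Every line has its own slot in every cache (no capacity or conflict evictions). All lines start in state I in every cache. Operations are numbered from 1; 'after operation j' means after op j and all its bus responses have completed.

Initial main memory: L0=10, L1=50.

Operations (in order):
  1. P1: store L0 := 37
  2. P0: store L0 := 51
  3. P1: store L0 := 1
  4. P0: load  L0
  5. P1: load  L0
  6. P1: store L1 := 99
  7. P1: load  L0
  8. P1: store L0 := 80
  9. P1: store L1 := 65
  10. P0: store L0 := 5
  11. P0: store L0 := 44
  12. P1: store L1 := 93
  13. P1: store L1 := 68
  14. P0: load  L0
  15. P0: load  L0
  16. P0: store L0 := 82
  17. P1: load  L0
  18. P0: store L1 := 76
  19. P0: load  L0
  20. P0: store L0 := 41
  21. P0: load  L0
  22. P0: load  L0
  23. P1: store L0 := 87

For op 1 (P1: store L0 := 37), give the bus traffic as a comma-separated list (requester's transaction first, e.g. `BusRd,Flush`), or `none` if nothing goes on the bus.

bus = BusRdX

1. P1: store L0 := 37  bus=[BusRdX]  L0: P0=I P1=M  mem[L0]=10
2. P0: store L0 := 51  bus=[BusRdX,Flush]  L0: P0=M P1=I  mem[L0]=37
3. P1: store L0 := 1  bus=[BusRdX,Flush]  L0: P0=I P1=M  mem[L0]=51
4. P0: load  L0  bus=[BusRd,Flush]  L0: P0=S P1=S  mem[L0]=1
5. P1: load  L0  bus=[-]  L0: P0=S P1=S  mem[L0]=1
6. P1: store L1 := 99  bus=[BusRdX]  L1: P0=I P1=M  mem[L1]=50
7. P1: load  L0  bus=[-]  L0: P0=S P1=S  mem[L0]=1
8. P1: store L0 := 80  bus=[BusRdX]  L0: P0=I P1=M  mem[L0]=1
9. P1: store L1 := 65  bus=[-]  L1: P0=I P1=M  mem[L1]=50
10. P0: store L0 := 5  bus=[BusRdX,Flush]  L0: P0=M P1=I  mem[L0]=80
11. P0: store L0 := 44  bus=[-]  L0: P0=M P1=I  mem[L0]=80
12. P1: store L1 := 93  bus=[-]  L1: P0=I P1=M  mem[L1]=50
13. P1: store L1 := 68  bus=[-]  L1: P0=I P1=M  mem[L1]=50
14. P0: load  L0  bus=[-]  L0: P0=M P1=I  mem[L0]=80
15. P0: load  L0  bus=[-]  L0: P0=M P1=I  mem[L0]=80
16. P0: store L0 := 82  bus=[-]  L0: P0=M P1=I  mem[L0]=80
17. P1: load  L0  bus=[BusRd,Flush]  L0: P0=S P1=S  mem[L0]=82
18. P0: store L1 := 76  bus=[BusRdX,Flush]  L1: P0=M P1=I  mem[L1]=68
19. P0: load  L0  bus=[-]  L0: P0=S P1=S  mem[L0]=82
20. P0: store L0 := 41  bus=[BusRdX]  L0: P0=M P1=I  mem[L0]=82
21. P0: load  L0  bus=[-]  L0: P0=M P1=I  mem[L0]=82
22. P0: load  L0  bus=[-]  L0: P0=M P1=I  mem[L0]=82
23. P1: store L0 := 87  bus=[BusRdX,Flush]  L0: P0=I P1=M  mem[L0]=41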